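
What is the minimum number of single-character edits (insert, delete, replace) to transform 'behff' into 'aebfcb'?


Building DP table for s1='behff' (len 5) and s2='aebfcb' (len 6):
       a  e  b  f  c  b
    0  1  2  3  4  5  6
  b 1  1  2  2  3  4  5
  e 2  2  1  2  3  4  5
  h 3  3  2  2  3  4  5
  f 4  4  3  3  2  3  4
  f 5  5  4  4  3  3  4
Edit distance = dp[5][6] = 4

4


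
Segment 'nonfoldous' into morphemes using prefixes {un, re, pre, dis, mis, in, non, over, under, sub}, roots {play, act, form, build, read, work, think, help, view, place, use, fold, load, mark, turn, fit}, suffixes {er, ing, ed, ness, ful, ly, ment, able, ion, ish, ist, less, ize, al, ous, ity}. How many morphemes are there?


Segmenting 'nonfoldous' against the inventory:
  'non' -> prefix (morpheme 1)
  'fold' -> root (morpheme 2)
  'ous' -> suffix (morpheme 3)
Total morphemes: 3

3


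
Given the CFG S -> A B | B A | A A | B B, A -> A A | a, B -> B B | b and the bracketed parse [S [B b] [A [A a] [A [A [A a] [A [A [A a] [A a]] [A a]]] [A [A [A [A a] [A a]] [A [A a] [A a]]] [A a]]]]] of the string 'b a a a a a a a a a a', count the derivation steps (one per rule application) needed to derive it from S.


Every bracketed nonterminal node [X ...] in the tree is produced by exactly one rule application.
Reading the tree off as a leftmost derivation:
  Step 1: S  =>  B A   (applied S -> B A)
  Step 2: B A  =>  b A   (applied B -> b)
  Step 3: b A  =>  b A A   (applied A -> A A)
  Step 4: b A A  =>  b a A   (applied A -> a)
  Step 5: b a A  =>  b a A A   (applied A -> A A)
  Step 6: b a A A  =>  b a A A A   (applied A -> A A)
  Step 7: b a A A A  =>  b a a A A   (applied A -> a)
  Step 8: b a a A A  =>  b a a A A A   (applied A -> A A)
  Step 9: b a a A A A  =>  b a a A A A A   (applied A -> A A)
  Step 10: b a a A A A A  =>  b a a a A A A   (applied A -> a)
  Step 11: b a a a A A A  =>  b a a a a A A   (applied A -> a)
  Step 12: b a a a a A A  =>  b a a a a a A   (applied A -> a)
  Step 13: b a a a a a A  =>  b a a a a a A A   (applied A -> A A)
  Step 14: b a a a a a A A  =>  b a a a a a A A A   (applied A -> A A)
  Step 15: b a a a a a A A A  =>  b a a a a a A A A A   (applied A -> A A)
  Step 16: b a a a a a A A A A  =>  b a a a a a a A A A   (applied A -> a)
  Step 17: b a a a a a a A A A  =>  b a a a a a a a A A   (applied A -> a)
  Step 18: b a a a a a a a A A  =>  b a a a a a a a A A A   (applied A -> A A)
  Step 19: b a a a a a a a A A A  =>  b a a a a a a a a A A   (applied A -> a)
  Step 20: b a a a a a a a a A A  =>  b a a a a a a a a a A   (applied A -> a)
  Step 21: b a a a a a a a a a A  =>  b a a a a a a a a a a   (applied A -> a)
Final yield: b a a a a a a a a a a
Total rewrite steps: 21

21


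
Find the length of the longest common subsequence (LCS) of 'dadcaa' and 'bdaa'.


DP table for LCS of 'dadcaa' and 'bdaa':
       b  d  a  a
    0  0  0  0  0
  d 0  0  1  1  1
  a 0  0  1  2  2
  d 0  0  1  2  2
  c 0  0  1  2  2
  a 0  0  1  2  3
  a 0  0  1  2  3
LCS: 'daa'
LCS length = 3

3


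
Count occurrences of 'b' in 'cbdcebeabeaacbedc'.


Scanning 'cbdcebeabeaacbedc' for 'b':
  Position 1: 'b' -> MATCH (count: 1)
  Position 5: 'b' -> MATCH (count: 2)
  Position 8: 'b' -> MATCH (count: 3)
  Position 13: 'b' -> MATCH (count: 4)
Total occurrences of 'b': 4

4


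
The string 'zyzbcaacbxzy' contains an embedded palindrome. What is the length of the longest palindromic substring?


Scanning 'zyzbcaacbxzy' for palindromic substrings.
Substring at positions 3-8: 'bcaacb'.
Check: reverse('bcaacb') = 'bcaacb' -> palindrome confirmed.
Neighbouring characters ('z' / 'x') break symmetry, so it cannot extend further.
No longer palindromic substring exists; longest length = 6

6


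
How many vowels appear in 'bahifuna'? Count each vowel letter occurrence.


Scanning each character of 'bahifuna':
  Position 1: 'b' -> consonant (running count: 0)
  Position 2: 'a' -> vowel (running count: 1)
  Position 3: 'h' -> consonant (running count: 1)
  Position 4: 'i' -> vowel (running count: 2)
  Position 5: 'f' -> consonant (running count: 2)
  Position 6: 'u' -> vowel (running count: 3)
  Position 7: 'n' -> consonant (running count: 3)
  Position 8: 'a' -> vowel (running count: 4)
Total vowels: 4

4


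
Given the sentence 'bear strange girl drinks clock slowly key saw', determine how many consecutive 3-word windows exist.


Word trigrams from [8] words:
  Trigram 1: (bear strange girl)
  Trigram 2: (strange girl drinks)
  Trigram 3: (girl drinks clock)
  Trigram 4: (drinks clock slowly)
  Trigram 5: (clock slowly key)
  Trigram 6: (slowly key saw)
Total word trigrams: 8 - 2 = 6

6


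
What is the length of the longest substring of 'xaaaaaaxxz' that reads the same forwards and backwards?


Scanning 'xaaaaaaxxz' for palindromic substrings.
Substring at positions 0-7: 'xaaaaaax'.
Check: reverse('xaaaaaax') = 'xaaaaaax' -> palindrome confirmed.
Neighbouring characters ('-' / 'x') break symmetry, so it cannot extend further.
No longer palindromic substring exists; longest length = 8

8


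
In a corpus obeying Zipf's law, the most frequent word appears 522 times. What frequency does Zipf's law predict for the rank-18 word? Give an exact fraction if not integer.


Zipf's law: freq(rank) = f1 / rank
f1 = 522, rank = 18
freq = 522 / 18
= 29

29


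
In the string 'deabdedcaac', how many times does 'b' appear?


Scanning 'deabdedcaac' for 'b':
  Position 3: 'b' -> MATCH (count: 1)
Total occurrences of 'b': 1

1


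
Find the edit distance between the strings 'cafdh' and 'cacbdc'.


Building DP table for s1='cafdh' (len 5) and s2='cacbdc' (len 6):
       c  a  c  b  d  c
    0  1  2  3  4  5  6
  c 1  0  1  2  3  4  5
  a 2  1  0  1  2  3  4
  f 3  2  1  1  2  3  4
  d 4  3  2  2  2  2  3
  h 5  4  3  3  3  3  3
Edit distance = dp[5][6] = 3

3


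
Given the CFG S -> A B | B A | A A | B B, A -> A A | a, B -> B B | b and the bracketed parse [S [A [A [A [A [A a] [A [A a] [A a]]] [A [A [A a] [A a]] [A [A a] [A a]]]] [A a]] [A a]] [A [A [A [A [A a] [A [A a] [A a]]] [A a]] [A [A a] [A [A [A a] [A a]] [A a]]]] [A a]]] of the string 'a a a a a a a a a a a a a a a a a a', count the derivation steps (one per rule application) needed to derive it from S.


Every bracketed nonterminal node [X ...] in the tree is produced by exactly one rule application.
Reading the tree off as a leftmost derivation:
  Step 1: S  =>  A A   (applied S -> A A)
  Step 2: A A  =>  A A A   (applied A -> A A)
  Step 3: A A A  =>  A A A A   (applied A -> A A)
  Step 4: A A A A  =>  A A A A A   (applied A -> A A)
  Step 5: A A A A A  =>  A A A A A A   (applied A -> A A)
  Step 6: A A A A A A  =>  a A A A A A   (applied A -> a)
  Step 7: a A A A A A  =>  a A A A A A A   (applied A -> A A)
  Step 8: a A A A A A A  =>  a a A A A A A   (applied A -> a)
  Step 9: a a A A A A A  =>  a a a A A A A   (applied A -> a)
  Step 10: a a a A A A A  =>  a a a A A A A A   (applied A -> A A)
  Step 11: a a a A A A A A  =>  a a a A A A A A A   (applied A -> A A)
  Step 12: a a a A A A A A A  =>  a a a a A A A A A   (applied A -> a)
  Step 13: a a a a A A A A A  =>  a a a a a A A A A   (applied A -> a)
  Step 14: a a a a a A A A A  =>  a a a a a A A A A A   (applied A -> A A)
  Step 15: a a a a a A A A A A  =>  a a a a a a A A A A   (applied A -> a)
  Step 16: a a a a a a A A A A  =>  a a a a a a a A A A   (applied A -> a)
  Step 17: a a a a a a a A A A  =>  a a a a a a a a A A   (applied A -> a)
  Step 18: a a a a a a a a A A  =>  a a a a a a a a a A   (applied A -> a)
  Step 19: a a a a a a a a a A  =>  a a a a a a a a a A A   (applied A -> A A)
  Step 20: a a a a a a a a a A A  =>  a a a a a a a a a A A A   (applied A -> A A)
  Step 21: a a a a a a a a a A A A  =>  a a a a a a a a a A A A A   (applied A -> A A)
  Step 22: a a a a a a a a a A A A A  =>  a a a a a a a a a A A A A A   (applied A -> A A)
  Step 23: a a a a a a a a a A A A A A  =>  a a a a a a a a a a A A A A   (applied A -> a)
  Step 24: a a a a a a a a a a A A A A  =>  a a a a a a a a a a A A A A A   (applied A -> A A)
  Step 25: a a a a a a a a a a A A A A A  =>  a a a a a a a a a a a A A A A   (applied A -> a)
  Step 26: a a a a a a a a a a a A A A A  =>  a a a a a a a a a a a a A A A   (applied A -> a)
  Step 27: a a a a a a a a a a a a A A A  =>  a a a a a a a a a a a a a A A   (applied A -> a)
  Step 28: a a a a a a a a a a a a a A A  =>  a a a a a a a a a a a a a A A A   (applied A -> A A)
  Step 29: a a a a a a a a a a a a a A A A  =>  a a a a a a a a a a a a a a A A   (applied A -> a)
  Step 30: a a a a a a a a a a a a a a A A  =>  a a a a a a a a a a a a a a A A A   (applied A -> A A)
  Step 31: a a a a a a a a a a a a a a A A A  =>  a a a a a a a a a a a a a a A A A A   (applied A -> A A)
  Step 32: a a a a a a a a a a a a a a A A A A  =>  a a a a a a a a a a a a a a a A A A   (applied A -> a)
  Step 33: a a a a a a a a a a a a a a a A A A  =>  a a a a a a a a a a a a a a a a A A   (applied A -> a)
  Step 34: a a a a a a a a a a a a a a a a A A  =>  a a a a a a a a a a a a a a a a a A   (applied A -> a)
  Step 35: a a a a a a a a a a a a a a a a a A  =>  a a a a a a a a a a a a a a a a a a   (applied A -> a)
Final yield: a a a a a a a a a a a a a a a a a a
Total rewrite steps: 35

35


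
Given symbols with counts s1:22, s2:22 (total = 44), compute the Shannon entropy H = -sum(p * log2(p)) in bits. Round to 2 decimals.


Computing entropy H = -sum(p_i * log2(p_i)):
  s1: p = 22/44 = 0.5000, -p*log2(p) = 0.5000
  s2: p = 22/44 = 0.5000, -p*log2(p) = 0.5000
H = sum of terms = 1.0000
Rounded to 2 decimals: 1.00

1.00


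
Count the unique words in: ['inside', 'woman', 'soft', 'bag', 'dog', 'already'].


Listing all tokens and tracking unique types:
  Token 1: 'inside' -> NEW (unique so far: 1)
  Token 2: 'woman' -> NEW (unique so far: 2)
  Token 3: 'soft' -> NEW (unique so far: 3)
  Token 4: 'bag' -> NEW (unique so far: 4)
  Token 5: 'dog' -> NEW (unique so far: 5)
  Token 6: 'already' -> NEW (unique so far: 6)
Unique types: ('already', 'bag', 'dog', 'inside', 'soft', 'woman')
Vocabulary size: 6

6


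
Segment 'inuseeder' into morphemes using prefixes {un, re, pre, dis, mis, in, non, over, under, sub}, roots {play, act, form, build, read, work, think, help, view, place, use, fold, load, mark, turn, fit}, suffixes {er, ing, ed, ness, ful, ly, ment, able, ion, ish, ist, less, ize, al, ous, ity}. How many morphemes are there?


Segmenting 'inuseeder' against the inventory:
  'in' -> prefix (morpheme 1)
  'use' -> root (morpheme 2)
  'ed' -> suffix (morpheme 3)
  'er' -> suffix (morpheme 4)
Total morphemes: 4

4


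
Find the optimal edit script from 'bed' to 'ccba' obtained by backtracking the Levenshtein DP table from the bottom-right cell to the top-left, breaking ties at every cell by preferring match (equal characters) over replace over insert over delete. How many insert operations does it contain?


Edit distance = 4. Backtracking from cell (3, 4) with preference match > replace > insert > delete,
then listing the resulting alignment 'bed' -> 'ccba' left to right:
  Step 1: insert 'c' [insertion #1]
  Step 2: replace b->c
  Step 3: replace e->b
  Step 4: replace d->a
Total insertions: 1

1


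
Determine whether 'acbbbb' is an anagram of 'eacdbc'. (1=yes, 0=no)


Sort characters of 'acbbbb': 'abbbbc'
Sort characters of 'eacdbc': 'abccde'
Sorted forms differ -> they are NOT anagrams
Result: 0

0


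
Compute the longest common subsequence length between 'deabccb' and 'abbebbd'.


DP table for LCS of 'deabccb' and 'abbebbd':
       a  b  b  e  b  b  d
    0  0  0  0  0  0  0  0
  d 0  0  0  0  0  0  0  1
  e 0  0  0  0  1  1  1  1
  a 0  1  1  1  1  1  1  1
  b 0  1  2  2  2  2  2  2
  c 0  1  2  2  2  2  2  2
  c 0  1  2  2  2  2  2  2
  b 0  1  2  3  3  3  3  3
LCS: 'ebb'
LCS length = 3

3


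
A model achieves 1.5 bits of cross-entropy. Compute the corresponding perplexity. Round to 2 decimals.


Perplexity formula: PP = 2^H
H = 1.5
PP = 2^1.5
Decompose: 2^1.5 = 2^1 * 2^0.5 = 2^1 * sqrt(2)
2^1 = 2, sqrt(2) ~ 1.4142136
PP ~ 2 * 1.4142136 = 2.8284272
Rounded to 2 decimals: 2.83

2.83


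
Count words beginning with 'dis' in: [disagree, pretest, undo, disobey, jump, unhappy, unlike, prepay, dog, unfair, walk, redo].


Checking each word for prefix 'dis':
  'disagree' -> YES, starts with 'dis' (count: 1)
  'pretest' -> no (count: 1)
  'undo' -> no (count: 1)
  'disobey' -> YES, starts with 'dis' (count: 2)
  'jump' -> no (count: 2)
  'unhappy' -> no (count: 2)
  'unlike' -> no (count: 2)
  'prepay' -> no (count: 2)
  'dog' -> no (count: 2)
  'unfair' -> no (count: 2)
  'walk' -> no (count: 2)
  'redo' -> no (count: 2)
Total with prefix 'dis': 2

2


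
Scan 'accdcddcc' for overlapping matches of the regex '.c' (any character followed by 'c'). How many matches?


Pattern: .c means any character followed by 'c'.
Scanning 'accdcddcc' position-by-position:
  Pos 0: window 'ac' -> MATCH
  Pos 1: window 'cc' -> MATCH
  Pos 2: window 'cd' -> no
  Pos 3: window 'dc' -> MATCH
  Pos 4: window 'cd' -> no
  Pos 5: window 'dd' -> no
  Pos 6: window 'dc' -> MATCH
  Pos 7: window 'cc' -> MATCH
  Pos 8: window 'c' -> no
Total matches: 5

5


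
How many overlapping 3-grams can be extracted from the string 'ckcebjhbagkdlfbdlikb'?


String 'ckcebjhbagkdlfbdlikb' has length L = 20.
Number of overlapping n-grams = L - n + 1
Substituting: 20 - 3 + 1 = 18

18


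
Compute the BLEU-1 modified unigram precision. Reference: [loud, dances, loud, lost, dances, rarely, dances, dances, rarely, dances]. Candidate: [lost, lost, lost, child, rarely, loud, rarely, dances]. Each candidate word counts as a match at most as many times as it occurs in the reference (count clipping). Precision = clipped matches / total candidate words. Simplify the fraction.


Reference word counts: {'dances': 5, 'lost': 1, 'loud': 2, 'rarely': 2}
Checking each candidate word (with clipping):
  'lost' -> in reference (ref count 1, used 1/1) -> match (matches: 1)
  'lost' -> ref count 1 already used up (1/1) -> clipped, no match (matches: 1)
  'lost' -> ref count 1 already used up (1/1) -> clipped, no match (matches: 1)
  'child' -> not in reference -> no match (matches: 1)
  'rarely' -> in reference (ref count 2, used 1/2) -> match (matches: 2)
  'loud' -> in reference (ref count 2, used 1/2) -> match (matches: 3)
  'rarely' -> in reference (ref count 2, used 2/2) -> match (matches: 4)
  'dances' -> in reference (ref count 5, used 1/5) -> match (matches: 5)
Clipped matches: 5, Candidate length: 8
Precision = 5/8

5/8


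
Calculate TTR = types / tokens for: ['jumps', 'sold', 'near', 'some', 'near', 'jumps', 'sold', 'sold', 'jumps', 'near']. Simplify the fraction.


Tokens: 10
Unique types: ('jumps', 'near', 'sold', 'some') = 4
TTR = 4/10
Simplify: divide both by 2 -> 2/5
TTR = 2/5

2/5


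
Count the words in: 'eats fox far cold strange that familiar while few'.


Counting words by splitting on spaces:
  Word 1: 'eats'
  Word 2: 'fox'
  Word 3: 'far'
  Word 4: 'cold'
  Word 5: 'strange'
  Word 6: 'that'
  Word 7: 'familiar'
  Word 8: 'while'
  Word 9: 'few'
Total words: 9

9


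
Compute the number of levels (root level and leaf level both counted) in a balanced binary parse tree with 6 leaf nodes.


In a balanced binary tree with n leaves the deepest leaf is ceil(log2(n)) edges below the root,
so counting node levels inclusive of root and leaves gives ceil(log2(n)) + 1 levels.
log2(6) = 2.5850
ceil(2.5850) = 3
levels = 3 + 1 = 4

4


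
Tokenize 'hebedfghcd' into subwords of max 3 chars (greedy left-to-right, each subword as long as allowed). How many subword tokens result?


'hebedfghcd' has 10 characters.
Chunking with max size 3:
  Chunk 1: 'heb' (positions 0-2)
  Chunk 2: 'edf' (positions 3-5)
  Chunk 3: 'ghc' (positions 6-8)
  Chunk 4: 'd' (positions 9-9)
Total chunks: ceil(10 / 3) = 4

4


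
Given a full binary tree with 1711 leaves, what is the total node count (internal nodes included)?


Leaf nodes (terminals): 1711
Internal nodes = n - 1 = 1711 - 1 = 1710
Total = leaves + internal = 1711 + 1710 = 3421

3421


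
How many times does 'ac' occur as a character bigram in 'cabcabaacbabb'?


Scanning 'cabcabaacbabb' for bigram 'ac':
  Position 0: 'ca' -> no
  Position 1: 'ab' -> no
  Position 2: 'bc' -> no
  Position 3: 'ca' -> no
  Position 4: 'ab' -> no
  Position 5: 'ba' -> no
  Position 6: 'aa' -> no
  Position 7: 'ac' -> MATCH
  Position 8: 'cb' -> no
  Position 9: 'ba' -> no
  Position 10: 'ab' -> no
  Position 11: 'bb' -> no
Total matches: 1

1


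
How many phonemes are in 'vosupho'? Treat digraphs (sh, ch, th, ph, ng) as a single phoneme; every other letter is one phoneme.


Parsing 'vosupho' greedily, digraphs first:
  'v' -> consonant phoneme (phonemes so far: 1)
  'o' -> vowel phoneme (phonemes so far: 2)
  's' -> consonant phoneme (phonemes so far: 3)
  'u' -> vowel phoneme (phonemes so far: 4)
  'ph' -> digraph (1 consonant phoneme) (phonemes so far: 5)
  'o' -> vowel phoneme (phonemes so far: 6)
Total phonemes: 6

6


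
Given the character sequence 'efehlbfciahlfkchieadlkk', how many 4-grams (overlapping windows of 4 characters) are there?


String 'efehlbfciahlfkchieadlkk' has length L = 23.
Number of overlapping n-grams = L - n + 1
Substituting: 23 - 4 + 1 = 20

20


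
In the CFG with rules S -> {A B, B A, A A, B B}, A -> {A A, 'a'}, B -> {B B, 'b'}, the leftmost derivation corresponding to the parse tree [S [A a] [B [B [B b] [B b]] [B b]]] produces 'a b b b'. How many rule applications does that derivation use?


Every bracketed nonterminal node [X ...] in the tree is produced by exactly one rule application.
Reading the tree off as a leftmost derivation:
  Step 1: S  =>  A B   (applied S -> A B)
  Step 2: A B  =>  a B   (applied A -> a)
  Step 3: a B  =>  a B B   (applied B -> B B)
  Step 4: a B B  =>  a B B B   (applied B -> B B)
  Step 5: a B B B  =>  a b B B   (applied B -> b)
  Step 6: a b B B  =>  a b b B   (applied B -> b)
  Step 7: a b b B  =>  a b b b   (applied B -> b)
Final yield: a b b b
Total rewrite steps: 7

7


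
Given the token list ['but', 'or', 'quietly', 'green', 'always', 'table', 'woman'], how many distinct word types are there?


Listing all tokens and tracking unique types:
  Token 1: 'but' -> NEW (unique so far: 1)
  Token 2: 'or' -> NEW (unique so far: 2)
  Token 3: 'quietly' -> NEW (unique so far: 3)
  Token 4: 'green' -> NEW (unique so far: 4)
  Token 5: 'always' -> NEW (unique so far: 5)
  Token 6: 'table' -> NEW (unique so far: 6)
  Token 7: 'woman' -> NEW (unique so far: 7)
Unique types: ('always', 'but', 'green', 'or', 'quietly', 'table', 'woman')
Vocabulary size: 7

7


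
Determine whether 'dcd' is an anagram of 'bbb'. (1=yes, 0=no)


Sort characters of 'dcd': 'cdd'
Sort characters of 'bbb': 'bbb'
Sorted forms differ -> they are NOT anagrams
Result: 0

0


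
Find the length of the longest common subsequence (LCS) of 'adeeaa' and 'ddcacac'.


DP table for LCS of 'adeeaa' and 'ddcacac':
       d  d  c  a  c  a  c
    0  0  0  0  0  0  0  0
  a 0  0  0  0  1  1  1  1
  d 0  1  1  1  1  1  1  1
  e 0  1  1  1  1  1  1  1
  e 0  1  1  1  1  1  1  1
  a 0  1  1  1  2  2  2  2
  a 0  1  1  1  2  2  3  3
LCS: 'daa'
LCS length = 3

3


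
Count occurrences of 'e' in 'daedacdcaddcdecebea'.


Scanning 'daedacdcaddcdecebea' for 'e':
  Position 2: 'e' -> MATCH (count: 1)
  Position 13: 'e' -> MATCH (count: 2)
  Position 15: 'e' -> MATCH (count: 3)
  Position 17: 'e' -> MATCH (count: 4)
Total occurrences of 'e': 4

4


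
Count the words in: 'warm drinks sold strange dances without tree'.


Counting words by splitting on spaces:
  Word 1: 'warm'
  Word 2: 'drinks'
  Word 3: 'sold'
  Word 4: 'strange'
  Word 5: 'dances'
  Word 6: 'without'
  Word 7: 'tree'
Total words: 7

7


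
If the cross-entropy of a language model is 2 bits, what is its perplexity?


Perplexity formula: PP = 2^H
H = 2
PP = 2^2
Steps: 2^1 = 2, 2^2 = 4
PP = 4

4


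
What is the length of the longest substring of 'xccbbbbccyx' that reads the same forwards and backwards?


Scanning 'xccbbbbccyx' for palindromic substrings.
Substring at positions 1-8: 'ccbbbbcc'.
Check: reverse('ccbbbbcc') = 'ccbbbbcc' -> palindrome confirmed.
Neighbouring characters ('x' / 'y') break symmetry, so it cannot extend further.
No longer palindromic substring exists; longest length = 8

8


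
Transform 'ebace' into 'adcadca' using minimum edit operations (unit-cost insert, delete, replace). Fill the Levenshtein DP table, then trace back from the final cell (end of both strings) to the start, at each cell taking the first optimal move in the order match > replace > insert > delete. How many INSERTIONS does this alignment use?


Edit distance = 5. Backtracking from cell (5, 7) with preference match > replace > insert > delete,
then listing the resulting alignment 'ebace' -> 'adcadca' left to right:
  Step 1: insert 'a' [insertion #1]
  Step 2: replace e->d
  Step 3: replace b->c
  Step 4: keep 'a'
  Step 5: insert 'd' [insertion #2]
  Step 6: keep 'c'
  Step 7: replace e->a
Total insertions: 2

2


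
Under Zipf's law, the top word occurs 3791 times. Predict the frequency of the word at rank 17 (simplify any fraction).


Zipf's law: freq(rank) = f1 / rank
f1 = 3791, rank = 17
freq = 3791 / 17
= 223

223


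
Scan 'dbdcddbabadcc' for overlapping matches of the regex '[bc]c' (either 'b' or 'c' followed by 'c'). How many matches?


Pattern: [bc]c means either 'b' or 'c' followed by 'c'.
Scanning 'dbdcddbabadcc' position-by-position:
  Pos 0: window 'db' -> no
  Pos 1: window 'bd' -> no
  Pos 2: window 'dc' -> no
  Pos 3: window 'cd' -> no
  Pos 4: window 'dd' -> no
  Pos 5: window 'db' -> no
  Pos 6: window 'ba' -> no
  Pos 7: window 'ab' -> no
  Pos 8: window 'ba' -> no
  Pos 9: window 'ad' -> no
  Pos 10: window 'dc' -> no
  Pos 11: window 'cc' -> MATCH
  Pos 12: window 'c' -> no
Total matches: 1

1


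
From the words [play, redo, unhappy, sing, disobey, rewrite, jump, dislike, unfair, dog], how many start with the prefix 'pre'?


Checking each word for prefix 'pre':
  'play' -> no (count: 0)
  'redo' -> no (count: 0)
  'unhappy' -> no (count: 0)
  'sing' -> no (count: 0)
  'disobey' -> no (count: 0)
  'rewrite' -> no (count: 0)
  'jump' -> no (count: 0)
  'dislike' -> no (count: 0)
  'unfair' -> no (count: 0)
  'dog' -> no (count: 0)
Total with prefix 'pre': 0

0


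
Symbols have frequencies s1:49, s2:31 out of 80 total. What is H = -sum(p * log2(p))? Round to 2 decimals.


Computing entropy H = -sum(p_i * log2(p_i)):
  s1: p = 49/80 = 0.6125, -p*log2(p) = 0.4332
  s2: p = 31/80 = 0.3875, -p*log2(p) = 0.5300
H = sum of terms = 0.9632
Rounded to 2 decimals: 0.96

0.96


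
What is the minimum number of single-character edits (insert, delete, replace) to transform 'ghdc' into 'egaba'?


Building DP table for s1='ghdc' (len 4) and s2='egaba' (len 5):
       e  g  a  b  a
    0  1  2  3  4  5
  g 1  1  1  2  3  4
  h 2  2  2  2  3  4
  d 3  3  3  3  3  4
  c 4  4  4  4  4  4
Edit distance = dp[4][5] = 4

4


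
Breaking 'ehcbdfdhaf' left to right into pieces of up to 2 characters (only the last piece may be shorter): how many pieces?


'ehcbdfdhaf' has 10 characters.
Chunking with max size 2:
  Chunk 1: 'eh' (positions 0-1)
  Chunk 2: 'cb' (positions 2-3)
  Chunk 3: 'df' (positions 4-5)
  Chunk 4: 'dh' (positions 6-7)
  Chunk 5: 'af' (positions 8-9)
Total chunks: ceil(10 / 2) = 5

5


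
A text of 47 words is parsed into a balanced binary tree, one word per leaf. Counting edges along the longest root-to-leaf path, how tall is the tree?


In a balanced binary tree with n leaves the deepest leaf is ceil(log2(n)) edges below the root.
log2(47) = 5.5546
ceil(5.5546) = 6
height (edges) = 6

6


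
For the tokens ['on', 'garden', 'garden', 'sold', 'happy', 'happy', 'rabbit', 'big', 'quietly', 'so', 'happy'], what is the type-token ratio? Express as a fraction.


Tokens: 11
Unique types: ('big', 'garden', 'happy', 'on', 'quietly', 'rabbit', 'so', 'sold') = 8
TTR = 8/11
Already in lowest terms.

8/11


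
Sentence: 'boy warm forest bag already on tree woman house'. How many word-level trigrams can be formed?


Word trigrams from [9] words:
  Trigram 1: (boy warm forest)
  Trigram 2: (warm forest bag)
  Trigram 3: (forest bag already)
  Trigram 4: (bag already on)
  Trigram 5: (already on tree)
  Trigram 6: (on tree woman)
  Trigram 7: (tree woman house)
Total word trigrams: 9 - 2 = 7

7


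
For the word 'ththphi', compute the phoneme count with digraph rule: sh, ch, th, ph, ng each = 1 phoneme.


Parsing 'ththphi' greedily, digraphs first:
  'th' -> digraph (1 consonant phoneme) (phonemes so far: 1)
  'th' -> digraph (1 consonant phoneme) (phonemes so far: 2)
  'ph' -> digraph (1 consonant phoneme) (phonemes so far: 3)
  'i' -> vowel phoneme (phonemes so far: 4)
Total phonemes: 4

4


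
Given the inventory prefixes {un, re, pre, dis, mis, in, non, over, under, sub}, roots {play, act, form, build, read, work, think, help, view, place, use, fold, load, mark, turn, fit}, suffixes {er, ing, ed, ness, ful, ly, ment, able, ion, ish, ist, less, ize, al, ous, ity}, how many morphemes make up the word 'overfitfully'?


Segmenting 'overfitfully' against the inventory:
  'over' -> prefix (morpheme 1)
  'fit' -> root (morpheme 2)
  'ful' -> suffix (morpheme 3)
  'ly' -> suffix (morpheme 4)
Total morphemes: 4

4


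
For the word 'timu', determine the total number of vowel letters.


Scanning each character of 'timu':
  Position 1: 't' -> consonant (running count: 0)
  Position 2: 'i' -> vowel (running count: 1)
  Position 3: 'm' -> consonant (running count: 1)
  Position 4: 'u' -> vowel (running count: 2)
Total vowels: 2

2


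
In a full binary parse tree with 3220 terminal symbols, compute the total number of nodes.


Leaf nodes (terminals): 3220
Internal nodes = n - 1 = 3220 - 1 = 3219
Total = leaves + internal = 3220 + 3219 = 6439

6439


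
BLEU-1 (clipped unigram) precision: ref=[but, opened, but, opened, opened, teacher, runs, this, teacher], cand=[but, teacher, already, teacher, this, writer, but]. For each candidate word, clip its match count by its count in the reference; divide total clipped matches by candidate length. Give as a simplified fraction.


Reference word counts: {'but': 2, 'opened': 3, 'runs': 1, 'teacher': 2, 'this': 1}
Checking each candidate word (with clipping):
  'but' -> in reference (ref count 2, used 1/2) -> match (matches: 1)
  'teacher' -> in reference (ref count 2, used 1/2) -> match (matches: 2)
  'already' -> not in reference -> no match (matches: 2)
  'teacher' -> in reference (ref count 2, used 2/2) -> match (matches: 3)
  'this' -> in reference (ref count 1, used 1/1) -> match (matches: 4)
  'writer' -> not in reference -> no match (matches: 4)
  'but' -> in reference (ref count 2, used 2/2) -> match (matches: 5)
Clipped matches: 5, Candidate length: 7
Precision = 5/7

5/7


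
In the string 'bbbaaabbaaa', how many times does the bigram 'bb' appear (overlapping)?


Scanning 'bbbaaabbaaa' for bigram 'bb':
  Position 0: 'bb' -> MATCH
  Position 1: 'bb' -> MATCH
  Position 2: 'ba' -> no
  Position 3: 'aa' -> no
  Position 4: 'aa' -> no
  Position 5: 'ab' -> no
  Position 6: 'bb' -> MATCH
  Position 7: 'ba' -> no
  Position 8: 'aa' -> no
  Position 9: 'aa' -> no
Total matches: 3

3


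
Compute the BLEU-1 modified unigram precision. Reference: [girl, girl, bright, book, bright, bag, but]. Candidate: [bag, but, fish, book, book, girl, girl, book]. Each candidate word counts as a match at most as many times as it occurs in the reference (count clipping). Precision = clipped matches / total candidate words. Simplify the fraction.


Reference word counts: {'bag': 1, 'book': 1, 'bright': 2, 'but': 1, 'girl': 2}
Checking each candidate word (with clipping):
  'bag' -> in reference (ref count 1, used 1/1) -> match (matches: 1)
  'but' -> in reference (ref count 1, used 1/1) -> match (matches: 2)
  'fish' -> not in reference -> no match (matches: 2)
  'book' -> in reference (ref count 1, used 1/1) -> match (matches: 3)
  'book' -> ref count 1 already used up (1/1) -> clipped, no match (matches: 3)
  'girl' -> in reference (ref count 2, used 1/2) -> match (matches: 4)
  'girl' -> in reference (ref count 2, used 2/2) -> match (matches: 5)
  'book' -> ref count 1 already used up (1/1) -> clipped, no match (matches: 5)
Clipped matches: 5, Candidate length: 8
Precision = 5/8

5/8


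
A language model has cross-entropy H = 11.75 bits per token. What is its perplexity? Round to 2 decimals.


Perplexity formula: PP = 2^H
H = 11.75
PP = 2^11.75
Decompose: 2^11.75 = 2^11 * 2^0.75
2^11 = 2048, 2^0.75 ~ 1.6817928
PP ~ 2048 * 1.6817928 = 3444.3116544
Rounded to 2 decimals: 3444.31

3444.31


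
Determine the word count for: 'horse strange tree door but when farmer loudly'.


Counting words by splitting on spaces:
  Word 1: 'horse'
  Word 2: 'strange'
  Word 3: 'tree'
  Word 4: 'door'
  Word 5: 'but'
  Word 6: 'when'
  Word 7: 'farmer'
  Word 8: 'loudly'
Total words: 8

8


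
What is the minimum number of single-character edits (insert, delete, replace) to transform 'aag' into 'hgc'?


Building DP table for s1='aag' (len 3) and s2='hgc' (len 3):
       h  g  c
    0  1  2  3
  a 1  1  2  3
  a 2  2  2  3
  g 3  3  2  3
Edit distance = dp[3][3] = 3

3


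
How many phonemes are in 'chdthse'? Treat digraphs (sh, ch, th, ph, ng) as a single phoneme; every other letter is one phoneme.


Parsing 'chdthse' greedily, digraphs first:
  'ch' -> digraph (1 consonant phoneme) (phonemes so far: 1)
  'd' -> consonant phoneme (phonemes so far: 2)
  'th' -> digraph (1 consonant phoneme) (phonemes so far: 3)
  's' -> consonant phoneme (phonemes so far: 4)
  'e' -> vowel phoneme (phonemes so far: 5)
Total phonemes: 5

5


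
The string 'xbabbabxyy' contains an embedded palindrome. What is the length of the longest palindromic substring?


Scanning 'xbabbabxyy' for palindromic substrings.
Substring at positions 0-7: 'xbabbabx'.
Check: reverse('xbabbabx') = 'xbabbabx' -> palindrome confirmed.
Neighbouring characters ('-' / 'y') break symmetry, so it cannot extend further.
No longer palindromic substring exists; longest length = 8

8


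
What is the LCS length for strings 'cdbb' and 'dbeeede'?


DP table for LCS of 'cdbb' and 'dbeeede':
       d  b  e  e  e  d  e
    0  0  0  0  0  0  0  0
  c 0  0  0  0  0  0  0  0
  d 0  1  1  1  1  1  1  1
  b 0  1  2  2  2  2  2  2
  b 0  1  2  2  2  2  2  2
LCS: 'db'
LCS length = 2

2


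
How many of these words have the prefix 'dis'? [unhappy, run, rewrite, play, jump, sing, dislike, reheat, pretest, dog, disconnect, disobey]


Checking each word for prefix 'dis':
  'unhappy' -> no (count: 0)
  'run' -> no (count: 0)
  'rewrite' -> no (count: 0)
  'play' -> no (count: 0)
  'jump' -> no (count: 0)
  'sing' -> no (count: 0)
  'dislike' -> YES, starts with 'dis' (count: 1)
  'reheat' -> no (count: 1)
  'pretest' -> no (count: 1)
  'dog' -> no (count: 1)
  'disconnect' -> YES, starts with 'dis' (count: 2)
  'disobey' -> YES, starts with 'dis' (count: 3)
Total with prefix 'dis': 3

3


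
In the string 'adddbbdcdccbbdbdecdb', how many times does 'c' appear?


Scanning 'adddbbdcdccbbdbdecdb' for 'c':
  Position 7: 'c' -> MATCH (count: 1)
  Position 9: 'c' -> MATCH (count: 2)
  Position 10: 'c' -> MATCH (count: 3)
  Position 17: 'c' -> MATCH (count: 4)
Total occurrences of 'c': 4

4


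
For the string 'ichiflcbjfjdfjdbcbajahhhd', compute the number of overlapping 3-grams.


String 'ichiflcbjfjdfjdbcbajahhhd' has length L = 25.
Number of overlapping n-grams = L - n + 1
Substituting: 25 - 3 + 1 = 23

23


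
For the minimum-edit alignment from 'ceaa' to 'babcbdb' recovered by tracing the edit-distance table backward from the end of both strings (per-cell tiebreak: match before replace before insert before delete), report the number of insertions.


Edit distance = 6. Backtracking from cell (4, 7) with preference match > replace > insert > delete,
then listing the resulting alignment 'ceaa' -> 'babcbdb' left to right:
  Step 1: insert 'b' [insertion #1]
  Step 2: insert 'a' [insertion #2]
  Step 3: insert 'b' [insertion #3]
  Step 4: keep 'c'
  Step 5: replace e->b
  Step 6: replace a->d
  Step 7: replace a->b
Total insertions: 3

3


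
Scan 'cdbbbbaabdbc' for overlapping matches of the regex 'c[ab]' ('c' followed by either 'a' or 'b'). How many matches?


Pattern: c[ab] means 'c' followed by either 'a' or 'b'.
Scanning 'cdbbbbaabdbc' position-by-position:
  Pos 0: window 'cd' -> no
  Pos 1: window 'db' -> no
  Pos 2: window 'bb' -> no
  Pos 3: window 'bb' -> no
  Pos 4: window 'bb' -> no
  Pos 5: window 'ba' -> no
  Pos 6: window 'aa' -> no
  Pos 7: window 'ab' -> no
  Pos 8: window 'bd' -> no
  Pos 9: window 'db' -> no
  Pos 10: window 'bc' -> no
  Pos 11: window 'c' -> no
Total matches: 0

0


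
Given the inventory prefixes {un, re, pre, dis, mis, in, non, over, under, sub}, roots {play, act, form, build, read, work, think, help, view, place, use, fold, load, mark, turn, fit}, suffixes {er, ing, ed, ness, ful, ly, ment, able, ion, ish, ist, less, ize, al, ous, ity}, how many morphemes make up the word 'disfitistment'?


Segmenting 'disfitistment' against the inventory:
  'dis' -> prefix (morpheme 1)
  'fit' -> root (morpheme 2)
  'ist' -> suffix (morpheme 3)
  'ment' -> suffix (morpheme 4)
Total morphemes: 4

4


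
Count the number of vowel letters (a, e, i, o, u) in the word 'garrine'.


Scanning each character of 'garrine':
  Position 1: 'g' -> consonant (running count: 0)
  Position 2: 'a' -> vowel (running count: 1)
  Position 3: 'r' -> consonant (running count: 1)
  Position 4: 'r' -> consonant (running count: 1)
  Position 5: 'i' -> vowel (running count: 2)
  Position 6: 'n' -> consonant (running count: 2)
  Position 7: 'e' -> vowel (running count: 3)
Total vowels: 3

3


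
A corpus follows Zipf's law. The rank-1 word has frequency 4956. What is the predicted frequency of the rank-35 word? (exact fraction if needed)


Zipf's law: freq(rank) = f1 / rank
f1 = 4956, rank = 35
freq = 4956 / 35
GCD(4956, 35) = 7
Simplified: 708/5

708/5


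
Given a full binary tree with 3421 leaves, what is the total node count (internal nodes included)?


Leaf nodes (terminals): 3421
Internal nodes = n - 1 = 3421 - 1 = 3420
Total = leaves + internal = 3421 + 3420 = 6841

6841


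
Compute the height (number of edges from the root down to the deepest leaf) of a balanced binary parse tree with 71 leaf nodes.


In a balanced binary tree with n leaves the deepest leaf is ceil(log2(n)) edges below the root.
log2(71) = 6.1497
ceil(6.1497) = 7
height (edges) = 7

7


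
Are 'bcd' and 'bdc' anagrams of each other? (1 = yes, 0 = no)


Sort characters of 'bcd': 'bcd'
Sort characters of 'bdc': 'bcd'
Sorted forms match -> they ARE anagrams
Result: 1

1


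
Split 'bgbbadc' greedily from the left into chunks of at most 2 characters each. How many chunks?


'bgbbadc' has 7 characters.
Chunking with max size 2:
  Chunk 1: 'bg' (positions 0-1)
  Chunk 2: 'bb' (positions 2-3)
  Chunk 3: 'ad' (positions 4-5)
  Chunk 4: 'c' (positions 6-6)
Total chunks: ceil(7 / 2) = 4

4


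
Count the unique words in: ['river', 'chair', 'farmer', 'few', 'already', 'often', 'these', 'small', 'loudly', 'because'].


Listing all tokens and tracking unique types:
  Token 1: 'river' -> NEW (unique so far: 1)
  Token 2: 'chair' -> NEW (unique so far: 2)
  Token 3: 'farmer' -> NEW (unique so far: 3)
  Token 4: 'few' -> NEW (unique so far: 4)
  Token 5: 'already' -> NEW (unique so far: 5)
  Token 6: 'often' -> NEW (unique so far: 6)
  Token 7: 'these' -> NEW (unique so far: 7)
  Token 8: 'small' -> NEW (unique so far: 8)
  Token 9: 'loudly' -> NEW (unique so far: 9)
  Token 10: 'because' -> NEW (unique so far: 10)
Unique types: ('already', 'because', 'chair', 'farmer', 'few', 'loudly', 'often', 'river', 'small', 'these')
Vocabulary size: 10

10


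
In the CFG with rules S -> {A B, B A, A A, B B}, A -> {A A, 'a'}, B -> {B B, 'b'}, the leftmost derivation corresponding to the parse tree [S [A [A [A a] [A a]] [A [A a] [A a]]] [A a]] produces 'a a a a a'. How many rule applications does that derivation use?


Every bracketed nonterminal node [X ...] in the tree is produced by exactly one rule application.
Reading the tree off as a leftmost derivation:
  Step 1: S  =>  A A   (applied S -> A A)
  Step 2: A A  =>  A A A   (applied A -> A A)
  Step 3: A A A  =>  A A A A   (applied A -> A A)
  Step 4: A A A A  =>  a A A A   (applied A -> a)
  Step 5: a A A A  =>  a a A A   (applied A -> a)
  Step 6: a a A A  =>  a a A A A   (applied A -> A A)
  Step 7: a a A A A  =>  a a a A A   (applied A -> a)
  Step 8: a a a A A  =>  a a a a A   (applied A -> a)
  Step 9: a a a a A  =>  a a a a a   (applied A -> a)
Final yield: a a a a a
Total rewrite steps: 9

9


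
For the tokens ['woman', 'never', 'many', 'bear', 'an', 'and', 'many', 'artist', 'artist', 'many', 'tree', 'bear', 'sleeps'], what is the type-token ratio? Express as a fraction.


Tokens: 13
Unique types: ('an', 'and', 'artist', 'bear', 'many', 'never', 'sleeps', 'tree', 'woman') = 9
TTR = 9/13
Already in lowest terms.

9/13


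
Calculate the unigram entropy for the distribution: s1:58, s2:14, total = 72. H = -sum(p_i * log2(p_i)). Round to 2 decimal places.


Computing entropy H = -sum(p_i * log2(p_i)):
  s1: p = 58/72 = 0.8056, -p*log2(p) = 0.2513
  s2: p = 14/72 = 0.1944, -p*log2(p) = 0.4594
H = sum of terms = 0.7107
Rounded to 2 decimals: 0.71

0.71


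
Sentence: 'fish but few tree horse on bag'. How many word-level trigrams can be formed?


Word trigrams from [7] words:
  Trigram 1: (fish but few)
  Trigram 2: (but few tree)
  Trigram 3: (few tree horse)
  Trigram 4: (tree horse on)
  Trigram 5: (horse on bag)
Total word trigrams: 7 - 2 = 5

5


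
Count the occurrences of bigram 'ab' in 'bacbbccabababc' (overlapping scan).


Scanning 'bacbbccabababc' for bigram 'ab':
  Position 0: 'ba' -> no
  Position 1: 'ac' -> no
  Position 2: 'cb' -> no
  Position 3: 'bb' -> no
  Position 4: 'bc' -> no
  Position 5: 'cc' -> no
  Position 6: 'ca' -> no
  Position 7: 'ab' -> MATCH
  Position 8: 'ba' -> no
  Position 9: 'ab' -> MATCH
  Position 10: 'ba' -> no
  Position 11: 'ab' -> MATCH
  Position 12: 'bc' -> no
Total matches: 3

3


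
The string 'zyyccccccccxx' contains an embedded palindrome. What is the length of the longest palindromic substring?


Scanning 'zyyccccccccxx' for palindromic substrings.
Substring at positions 3-10: 'cccccccc'.
Check: reverse('cccccccc') = 'cccccccc' -> palindrome confirmed.
Neighbouring characters ('y' / 'x') break symmetry, so it cannot extend further.
No longer palindromic substring exists; longest length = 8

8


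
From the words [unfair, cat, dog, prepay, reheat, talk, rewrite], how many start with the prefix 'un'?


Checking each word for prefix 'un':
  'unfair' -> YES, starts with 'un' (count: 1)
  'cat' -> no (count: 1)
  'dog' -> no (count: 1)
  'prepay' -> no (count: 1)
  'reheat' -> no (count: 1)
  'talk' -> no (count: 1)
  'rewrite' -> no (count: 1)
Total with prefix 'un': 1

1


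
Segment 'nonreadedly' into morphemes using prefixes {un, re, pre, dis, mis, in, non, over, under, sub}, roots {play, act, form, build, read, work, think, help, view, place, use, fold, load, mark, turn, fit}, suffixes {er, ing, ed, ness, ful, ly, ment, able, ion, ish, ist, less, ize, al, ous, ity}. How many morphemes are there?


Segmenting 'nonreadedly' against the inventory:
  'non' -> prefix (morpheme 1)
  'read' -> root (morpheme 2)
  'ed' -> suffix (morpheme 3)
  'ly' -> suffix (morpheme 4)
Total morphemes: 4

4


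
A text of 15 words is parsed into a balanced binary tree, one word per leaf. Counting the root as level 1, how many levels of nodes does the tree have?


In a balanced binary tree with n leaves the deepest leaf is ceil(log2(n)) edges below the root,
so counting node levels inclusive of root and leaves gives ceil(log2(n)) + 1 levels.
log2(15) = 3.9069
ceil(3.9069) = 4
levels = 4 + 1 = 5

5
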